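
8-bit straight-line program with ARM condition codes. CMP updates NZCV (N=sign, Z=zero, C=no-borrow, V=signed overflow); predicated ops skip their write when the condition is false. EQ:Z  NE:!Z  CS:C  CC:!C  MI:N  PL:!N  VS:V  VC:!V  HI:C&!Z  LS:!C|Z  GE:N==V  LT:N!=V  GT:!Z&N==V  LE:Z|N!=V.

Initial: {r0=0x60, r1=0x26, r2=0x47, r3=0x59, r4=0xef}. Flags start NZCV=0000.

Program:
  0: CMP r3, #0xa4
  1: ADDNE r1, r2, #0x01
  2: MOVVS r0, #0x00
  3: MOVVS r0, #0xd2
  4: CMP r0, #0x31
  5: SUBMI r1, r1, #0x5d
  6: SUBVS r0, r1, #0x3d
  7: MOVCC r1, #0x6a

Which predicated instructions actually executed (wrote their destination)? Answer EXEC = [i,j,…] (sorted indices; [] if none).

EXEC = [1,2,3,5]

[0] flags=1001 → (cmp)
[1] flags=1001 NE?T → r1=0x48
[2] flags=1001 VS?T → r0=0x00
[3] flags=1001 VS?T → r0=0xd2
[4] flags=1010 → (cmp)
[5] flags=1010 MI?T → r1=0xeb
[6] flags=1010 VS?F → skip
[7] flags=1010 CC?F → skip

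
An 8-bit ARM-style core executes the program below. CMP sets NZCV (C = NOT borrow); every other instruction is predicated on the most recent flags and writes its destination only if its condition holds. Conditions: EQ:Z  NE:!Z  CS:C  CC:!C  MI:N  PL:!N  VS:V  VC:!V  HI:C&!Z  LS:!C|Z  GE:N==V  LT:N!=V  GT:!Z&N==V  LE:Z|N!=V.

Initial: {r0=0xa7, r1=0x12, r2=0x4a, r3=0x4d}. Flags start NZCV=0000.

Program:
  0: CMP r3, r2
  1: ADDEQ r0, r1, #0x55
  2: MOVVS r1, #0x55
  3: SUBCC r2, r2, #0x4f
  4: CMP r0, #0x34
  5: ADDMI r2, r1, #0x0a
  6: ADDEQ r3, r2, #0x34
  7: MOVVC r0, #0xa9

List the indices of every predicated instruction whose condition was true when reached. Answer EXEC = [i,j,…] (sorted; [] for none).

EXEC = []

0: ✓ CMP  NZCV=0010
1: · ADDEQ
2: · MOVVS
3: · SUBCC
4: ✓ CMP  NZCV=0011
5: · ADDMI
6: · ADDEQ
7: · MOVVC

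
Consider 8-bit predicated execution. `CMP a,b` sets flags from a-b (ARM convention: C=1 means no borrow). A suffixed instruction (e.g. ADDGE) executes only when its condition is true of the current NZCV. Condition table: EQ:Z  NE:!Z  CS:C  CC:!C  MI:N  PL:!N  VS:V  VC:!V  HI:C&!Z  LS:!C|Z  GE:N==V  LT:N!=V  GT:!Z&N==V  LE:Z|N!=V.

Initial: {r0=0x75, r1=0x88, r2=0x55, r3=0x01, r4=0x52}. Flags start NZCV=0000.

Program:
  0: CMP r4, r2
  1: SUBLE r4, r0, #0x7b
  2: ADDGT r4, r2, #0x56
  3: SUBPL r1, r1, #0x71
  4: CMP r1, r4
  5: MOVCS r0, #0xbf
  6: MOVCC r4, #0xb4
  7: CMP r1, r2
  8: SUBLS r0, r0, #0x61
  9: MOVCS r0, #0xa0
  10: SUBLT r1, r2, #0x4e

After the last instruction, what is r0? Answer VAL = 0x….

0: ✓ CMP  NZCV=1000
1: ✓ SUBLE  r4←0xfa
2: · ADDGT
3: · SUBPL
4: ✓ CMP  NZCV=1000
5: · MOVCS
6: ✓ MOVCC  r4←0xb4
7: ✓ CMP  NZCV=0011
8: · SUBLS
9: ✓ MOVCS  r0←0xa0
10: ✓ SUBLT  r1←0x07

VAL = 0xa0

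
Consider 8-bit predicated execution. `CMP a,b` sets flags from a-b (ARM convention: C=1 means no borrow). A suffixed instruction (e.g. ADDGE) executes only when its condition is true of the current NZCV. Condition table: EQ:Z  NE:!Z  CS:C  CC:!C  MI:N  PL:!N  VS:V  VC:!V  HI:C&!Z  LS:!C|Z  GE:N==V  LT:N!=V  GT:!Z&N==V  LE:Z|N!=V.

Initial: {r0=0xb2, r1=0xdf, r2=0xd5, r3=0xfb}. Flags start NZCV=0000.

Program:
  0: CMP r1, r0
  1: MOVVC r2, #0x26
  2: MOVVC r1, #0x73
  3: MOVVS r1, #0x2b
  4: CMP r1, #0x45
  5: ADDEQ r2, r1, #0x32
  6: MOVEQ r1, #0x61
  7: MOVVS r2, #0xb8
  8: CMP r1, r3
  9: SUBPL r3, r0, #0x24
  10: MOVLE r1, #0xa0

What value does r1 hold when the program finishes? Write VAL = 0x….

[0] flags=0010 → (cmp)
[1] flags=0010 VC?T → r2=0x26
[2] flags=0010 VC?T → r1=0x73
[3] flags=0010 VS?F → skip
[4] flags=0010 → (cmp)
[5] flags=0010 EQ?F → skip
[6] flags=0010 EQ?F → skip
[7] flags=0010 VS?F → skip
[8] flags=0000 → (cmp)
[9] flags=0000 PL?T → r3=0x8e
[10] flags=0000 LE?F → skip

VAL = 0x73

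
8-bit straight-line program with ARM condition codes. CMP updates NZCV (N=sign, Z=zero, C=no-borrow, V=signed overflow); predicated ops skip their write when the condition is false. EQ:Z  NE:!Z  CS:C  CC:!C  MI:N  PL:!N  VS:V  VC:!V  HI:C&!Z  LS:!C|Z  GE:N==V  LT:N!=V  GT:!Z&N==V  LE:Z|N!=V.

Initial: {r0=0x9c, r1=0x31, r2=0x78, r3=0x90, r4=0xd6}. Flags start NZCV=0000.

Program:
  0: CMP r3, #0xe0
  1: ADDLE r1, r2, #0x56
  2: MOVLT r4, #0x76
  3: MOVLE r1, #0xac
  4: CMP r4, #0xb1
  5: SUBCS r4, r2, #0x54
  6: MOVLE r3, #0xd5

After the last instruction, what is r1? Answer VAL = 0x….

0: ✓ CMP  NZCV=1000
1: ✓ ADDLE  r1←0xce
2: ✓ MOVLT  r4←0x76
3: ✓ MOVLE  r1←0xac
4: ✓ CMP  NZCV=1001
5: · SUBCS
6: · MOVLE

VAL = 0xac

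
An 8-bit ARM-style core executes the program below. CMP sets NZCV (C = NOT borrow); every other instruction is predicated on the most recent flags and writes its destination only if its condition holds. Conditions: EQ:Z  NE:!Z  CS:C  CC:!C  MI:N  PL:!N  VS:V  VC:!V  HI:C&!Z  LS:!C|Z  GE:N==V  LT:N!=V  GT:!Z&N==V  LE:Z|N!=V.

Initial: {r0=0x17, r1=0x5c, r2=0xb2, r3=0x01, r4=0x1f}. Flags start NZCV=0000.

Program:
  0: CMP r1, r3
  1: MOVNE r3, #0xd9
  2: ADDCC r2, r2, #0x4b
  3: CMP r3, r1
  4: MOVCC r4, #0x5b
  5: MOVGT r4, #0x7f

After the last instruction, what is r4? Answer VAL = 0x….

0: ✓ CMP  NZCV=0010
1: ✓ MOVNE  r3←0xd9
2: · ADDCC
3: ✓ CMP  NZCV=0011
4: · MOVCC
5: · MOVGT

VAL = 0x1f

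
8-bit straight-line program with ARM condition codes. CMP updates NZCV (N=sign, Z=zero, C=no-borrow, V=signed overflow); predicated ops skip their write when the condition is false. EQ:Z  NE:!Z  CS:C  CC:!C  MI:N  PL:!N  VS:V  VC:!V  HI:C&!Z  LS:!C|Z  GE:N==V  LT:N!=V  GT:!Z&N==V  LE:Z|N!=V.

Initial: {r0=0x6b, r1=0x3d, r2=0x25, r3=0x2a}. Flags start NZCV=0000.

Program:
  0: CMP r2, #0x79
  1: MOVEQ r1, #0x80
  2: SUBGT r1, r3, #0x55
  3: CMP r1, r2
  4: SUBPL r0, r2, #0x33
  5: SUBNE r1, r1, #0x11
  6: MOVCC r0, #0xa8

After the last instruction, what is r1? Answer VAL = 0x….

0: ✓ CMP  NZCV=1000
1: · MOVEQ
2: · SUBGT
3: ✓ CMP  NZCV=0010
4: ✓ SUBPL  r0←0xf2
5: ✓ SUBNE  r1←0x2c
6: · MOVCC

VAL = 0x2c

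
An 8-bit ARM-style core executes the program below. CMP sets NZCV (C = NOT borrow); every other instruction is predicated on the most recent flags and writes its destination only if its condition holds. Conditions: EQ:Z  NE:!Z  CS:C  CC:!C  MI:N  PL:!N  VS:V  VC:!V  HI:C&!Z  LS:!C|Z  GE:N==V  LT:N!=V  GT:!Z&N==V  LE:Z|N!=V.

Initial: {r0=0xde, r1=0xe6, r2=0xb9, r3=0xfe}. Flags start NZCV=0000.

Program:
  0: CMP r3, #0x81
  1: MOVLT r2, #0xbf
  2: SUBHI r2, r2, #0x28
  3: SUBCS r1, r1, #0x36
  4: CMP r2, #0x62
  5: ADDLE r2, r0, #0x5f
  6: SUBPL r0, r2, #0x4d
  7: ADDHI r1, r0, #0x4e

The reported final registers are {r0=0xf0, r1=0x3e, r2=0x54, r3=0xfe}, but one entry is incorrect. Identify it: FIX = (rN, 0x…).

[0] flags=0010 → (cmp)
[1] flags=0010 LT?F → skip
[2] flags=0010 HI?T → r2=0x91
[3] flags=0010 CS?T → r1=0xb0
[4] flags=0011 → (cmp)
[5] flags=0011 LE?T → r2=0x3d
[6] flags=0011 PL?T → r0=0xf0
[7] flags=0011 HI?T → r1=0x3e

FIX = (r2, 0x3d)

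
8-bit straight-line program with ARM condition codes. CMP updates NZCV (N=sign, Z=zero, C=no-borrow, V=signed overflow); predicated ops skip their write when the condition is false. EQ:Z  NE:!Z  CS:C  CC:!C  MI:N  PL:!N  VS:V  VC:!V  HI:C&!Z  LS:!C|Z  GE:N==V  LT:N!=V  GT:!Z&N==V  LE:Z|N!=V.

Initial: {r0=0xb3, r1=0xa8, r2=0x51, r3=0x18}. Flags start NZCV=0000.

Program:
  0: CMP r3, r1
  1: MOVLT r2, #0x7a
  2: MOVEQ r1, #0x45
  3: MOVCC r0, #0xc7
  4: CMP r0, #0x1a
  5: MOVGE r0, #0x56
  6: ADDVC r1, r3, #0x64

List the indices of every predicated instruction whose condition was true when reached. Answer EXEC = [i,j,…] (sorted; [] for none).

EXEC = [3,6]

0: ✓ CMP  NZCV=0000
1: · MOVLT
2: · MOVEQ
3: ✓ MOVCC  r0←0xc7
4: ✓ CMP  NZCV=1010
5: · MOVGE
6: ✓ ADDVC  r1←0x7c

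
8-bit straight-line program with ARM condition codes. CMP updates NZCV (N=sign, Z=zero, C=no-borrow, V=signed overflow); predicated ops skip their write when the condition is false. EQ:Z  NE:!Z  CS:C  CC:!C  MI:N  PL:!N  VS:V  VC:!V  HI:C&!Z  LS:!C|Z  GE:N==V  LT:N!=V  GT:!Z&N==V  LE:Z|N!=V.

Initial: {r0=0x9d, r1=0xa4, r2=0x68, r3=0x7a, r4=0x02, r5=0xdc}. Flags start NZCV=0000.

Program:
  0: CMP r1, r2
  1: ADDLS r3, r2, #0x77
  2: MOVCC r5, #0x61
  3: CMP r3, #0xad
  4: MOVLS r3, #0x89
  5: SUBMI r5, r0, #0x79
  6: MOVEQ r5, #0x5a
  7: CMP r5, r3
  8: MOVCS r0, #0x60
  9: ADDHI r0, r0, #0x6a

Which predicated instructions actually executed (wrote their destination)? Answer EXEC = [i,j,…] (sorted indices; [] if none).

[0] flags=0011 → (cmp)
[1] flags=0011 LS?F → skip
[2] flags=0011 CC?F → skip
[3] flags=1001 → (cmp)
[4] flags=1001 LS?T → r3=0x89
[5] flags=1001 MI?T → r5=0x24
[6] flags=1001 EQ?F → skip
[7] flags=1001 → (cmp)
[8] flags=1001 CS?F → skip
[9] flags=1001 HI?F → skip

EXEC = [4,5]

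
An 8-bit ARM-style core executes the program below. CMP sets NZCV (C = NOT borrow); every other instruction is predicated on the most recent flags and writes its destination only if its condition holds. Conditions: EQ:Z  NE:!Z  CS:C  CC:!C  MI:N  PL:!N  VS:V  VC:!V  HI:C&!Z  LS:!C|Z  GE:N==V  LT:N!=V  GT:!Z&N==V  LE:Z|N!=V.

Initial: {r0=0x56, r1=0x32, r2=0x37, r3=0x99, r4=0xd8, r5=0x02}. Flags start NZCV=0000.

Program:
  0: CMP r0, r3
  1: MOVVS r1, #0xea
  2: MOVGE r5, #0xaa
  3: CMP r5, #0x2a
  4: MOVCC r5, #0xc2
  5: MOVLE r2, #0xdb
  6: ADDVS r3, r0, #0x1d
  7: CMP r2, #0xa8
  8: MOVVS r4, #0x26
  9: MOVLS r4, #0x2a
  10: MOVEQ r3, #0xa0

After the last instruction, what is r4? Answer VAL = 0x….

VAL = 0xd8

0: ✓ CMP  NZCV=1001
1: ✓ MOVVS  r1←0xea
2: ✓ MOVGE  r5←0xaa
3: ✓ CMP  NZCV=1010
4: · MOVCC
5: ✓ MOVLE  r2←0xdb
6: · ADDVS
7: ✓ CMP  NZCV=0010
8: · MOVVS
9: · MOVLS
10: · MOVEQ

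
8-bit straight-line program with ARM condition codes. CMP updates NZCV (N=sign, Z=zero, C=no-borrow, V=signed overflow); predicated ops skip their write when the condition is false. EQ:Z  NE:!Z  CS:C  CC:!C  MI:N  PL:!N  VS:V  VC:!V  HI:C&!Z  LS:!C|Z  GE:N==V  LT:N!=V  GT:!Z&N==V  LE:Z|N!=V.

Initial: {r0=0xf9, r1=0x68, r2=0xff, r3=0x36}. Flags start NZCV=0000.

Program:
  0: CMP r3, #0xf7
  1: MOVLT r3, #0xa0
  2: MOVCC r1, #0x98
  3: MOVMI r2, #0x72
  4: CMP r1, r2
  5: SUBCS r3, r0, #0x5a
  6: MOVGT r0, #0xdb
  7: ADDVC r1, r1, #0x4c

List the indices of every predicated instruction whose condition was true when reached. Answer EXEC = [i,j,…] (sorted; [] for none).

EXEC = [2,7]

0: ✓ CMP  NZCV=0000
1: · MOVLT
2: ✓ MOVCC  r1←0x98
3: · MOVMI
4: ✓ CMP  NZCV=1000
5: · SUBCS
6: · MOVGT
7: ✓ ADDVC  r1←0xe4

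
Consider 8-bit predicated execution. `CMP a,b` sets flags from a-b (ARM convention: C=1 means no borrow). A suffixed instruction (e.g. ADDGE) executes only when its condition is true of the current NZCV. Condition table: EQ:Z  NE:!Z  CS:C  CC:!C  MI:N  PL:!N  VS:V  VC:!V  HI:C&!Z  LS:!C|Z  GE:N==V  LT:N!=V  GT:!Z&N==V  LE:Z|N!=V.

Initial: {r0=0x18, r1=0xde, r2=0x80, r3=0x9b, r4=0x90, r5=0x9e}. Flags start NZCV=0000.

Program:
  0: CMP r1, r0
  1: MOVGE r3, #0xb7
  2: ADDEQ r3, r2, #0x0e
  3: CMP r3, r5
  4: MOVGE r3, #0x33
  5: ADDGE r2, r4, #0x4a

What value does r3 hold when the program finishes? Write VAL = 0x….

VAL = 0x9b

[0] flags=1010 → (cmp)
[1] flags=1010 GE?F → skip
[2] flags=1010 EQ?F → skip
[3] flags=1000 → (cmp)
[4] flags=1000 GE?F → skip
[5] flags=1000 GE?F → skip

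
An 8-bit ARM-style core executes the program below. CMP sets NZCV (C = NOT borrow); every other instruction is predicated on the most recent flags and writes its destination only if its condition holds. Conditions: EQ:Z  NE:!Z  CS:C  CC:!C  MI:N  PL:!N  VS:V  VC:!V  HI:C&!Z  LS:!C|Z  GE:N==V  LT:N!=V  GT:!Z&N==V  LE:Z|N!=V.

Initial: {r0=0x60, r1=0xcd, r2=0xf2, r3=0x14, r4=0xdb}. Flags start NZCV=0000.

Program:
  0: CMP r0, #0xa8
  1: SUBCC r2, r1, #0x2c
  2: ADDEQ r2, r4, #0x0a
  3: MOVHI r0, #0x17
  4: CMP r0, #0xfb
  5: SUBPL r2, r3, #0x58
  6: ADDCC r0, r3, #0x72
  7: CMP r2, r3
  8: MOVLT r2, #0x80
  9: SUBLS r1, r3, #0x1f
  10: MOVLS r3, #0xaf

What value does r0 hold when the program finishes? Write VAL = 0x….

VAL = 0x86

[0] flags=1001 → (cmp)
[1] flags=1001 CC?T → r2=0xa1
[2] flags=1001 EQ?F → skip
[3] flags=1001 HI?F → skip
[4] flags=0000 → (cmp)
[5] flags=0000 PL?T → r2=0xbc
[6] flags=0000 CC?T → r0=0x86
[7] flags=1010 → (cmp)
[8] flags=1010 LT?T → r2=0x80
[9] flags=1010 LS?F → skip
[10] flags=1010 LS?F → skip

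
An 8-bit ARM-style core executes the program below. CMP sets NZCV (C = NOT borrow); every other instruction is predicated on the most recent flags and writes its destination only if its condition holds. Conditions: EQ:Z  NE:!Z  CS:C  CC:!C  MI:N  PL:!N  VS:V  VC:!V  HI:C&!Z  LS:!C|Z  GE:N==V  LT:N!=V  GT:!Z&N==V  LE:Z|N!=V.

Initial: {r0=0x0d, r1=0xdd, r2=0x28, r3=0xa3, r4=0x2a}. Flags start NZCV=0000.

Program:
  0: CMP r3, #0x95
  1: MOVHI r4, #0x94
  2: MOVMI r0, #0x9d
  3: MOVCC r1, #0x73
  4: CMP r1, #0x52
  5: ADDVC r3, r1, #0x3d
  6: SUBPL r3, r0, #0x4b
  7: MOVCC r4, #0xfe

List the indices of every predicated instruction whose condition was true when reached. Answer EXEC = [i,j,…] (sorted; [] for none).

EXEC = [1,5]

[0] flags=0010 → (cmp)
[1] flags=0010 HI?T → r4=0x94
[2] flags=0010 MI?F → skip
[3] flags=0010 CC?F → skip
[4] flags=1010 → (cmp)
[5] flags=1010 VC?T → r3=0x1a
[6] flags=1010 PL?F → skip
[7] flags=1010 CC?F → skip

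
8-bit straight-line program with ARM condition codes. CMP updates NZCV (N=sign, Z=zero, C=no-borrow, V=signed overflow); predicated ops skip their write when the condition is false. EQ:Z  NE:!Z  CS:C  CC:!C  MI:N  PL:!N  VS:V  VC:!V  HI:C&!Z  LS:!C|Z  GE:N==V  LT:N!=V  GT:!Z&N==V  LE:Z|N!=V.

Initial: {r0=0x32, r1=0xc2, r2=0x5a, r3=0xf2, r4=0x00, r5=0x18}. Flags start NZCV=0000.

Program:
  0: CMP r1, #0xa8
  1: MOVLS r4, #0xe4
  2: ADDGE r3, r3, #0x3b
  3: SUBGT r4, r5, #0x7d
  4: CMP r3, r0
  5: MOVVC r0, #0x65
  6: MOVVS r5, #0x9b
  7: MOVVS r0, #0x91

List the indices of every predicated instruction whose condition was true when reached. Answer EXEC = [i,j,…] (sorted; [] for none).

EXEC = [2,3,5]

0: ✓ CMP  NZCV=0010
1: · MOVLS
2: ✓ ADDGE  r3←0x2d
3: ✓ SUBGT  r4←0x9b
4: ✓ CMP  NZCV=1000
5: ✓ MOVVC  r0←0x65
6: · MOVVS
7: · MOVVS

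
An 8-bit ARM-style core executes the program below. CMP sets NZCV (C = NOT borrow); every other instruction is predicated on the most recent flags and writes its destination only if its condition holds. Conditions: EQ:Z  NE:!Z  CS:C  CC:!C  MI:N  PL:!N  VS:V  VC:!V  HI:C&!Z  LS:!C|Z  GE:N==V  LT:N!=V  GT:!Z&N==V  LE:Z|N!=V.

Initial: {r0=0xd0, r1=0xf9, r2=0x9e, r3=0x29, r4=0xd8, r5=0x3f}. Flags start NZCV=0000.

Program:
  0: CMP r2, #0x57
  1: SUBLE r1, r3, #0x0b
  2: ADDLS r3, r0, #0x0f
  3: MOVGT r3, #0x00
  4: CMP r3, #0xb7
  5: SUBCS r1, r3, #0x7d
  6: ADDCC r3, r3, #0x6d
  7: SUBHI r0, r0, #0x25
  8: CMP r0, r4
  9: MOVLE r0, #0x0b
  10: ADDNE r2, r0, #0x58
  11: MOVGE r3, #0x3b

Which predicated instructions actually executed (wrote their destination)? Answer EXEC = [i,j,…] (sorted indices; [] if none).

EXEC = [1,6,9,10]

[0] flags=0011 → (cmp)
[1] flags=0011 LE?T → r1=0x1e
[2] flags=0011 LS?F → skip
[3] flags=0011 GT?F → skip
[4] flags=0000 → (cmp)
[5] flags=0000 CS?F → skip
[6] flags=0000 CC?T → r3=0x96
[7] flags=0000 HI?F → skip
[8] flags=1000 → (cmp)
[9] flags=1000 LE?T → r0=0x0b
[10] flags=1000 NE?T → r2=0x63
[11] flags=1000 GE?F → skip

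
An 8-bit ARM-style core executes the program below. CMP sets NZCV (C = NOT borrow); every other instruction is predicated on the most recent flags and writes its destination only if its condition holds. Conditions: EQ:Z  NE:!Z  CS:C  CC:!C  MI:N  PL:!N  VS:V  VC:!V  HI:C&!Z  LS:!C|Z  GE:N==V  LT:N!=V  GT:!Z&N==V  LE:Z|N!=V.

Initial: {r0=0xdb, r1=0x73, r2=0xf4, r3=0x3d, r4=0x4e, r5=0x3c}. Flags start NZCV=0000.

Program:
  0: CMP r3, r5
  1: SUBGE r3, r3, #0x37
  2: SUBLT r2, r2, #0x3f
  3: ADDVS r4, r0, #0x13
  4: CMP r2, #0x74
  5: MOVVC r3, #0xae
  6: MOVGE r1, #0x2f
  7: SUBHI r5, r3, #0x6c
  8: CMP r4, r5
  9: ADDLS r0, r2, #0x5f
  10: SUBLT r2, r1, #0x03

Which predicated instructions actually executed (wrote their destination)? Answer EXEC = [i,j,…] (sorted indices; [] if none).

0: ✓ CMP  NZCV=0010
1: ✓ SUBGE  r3←0x06
2: · SUBLT
3: · ADDVS
4: ✓ CMP  NZCV=1010
5: ✓ MOVVC  r3←0xae
6: · MOVGE
7: ✓ SUBHI  r5←0x42
8: ✓ CMP  NZCV=0010
9: · ADDLS
10: · SUBLT

EXEC = [1,5,7]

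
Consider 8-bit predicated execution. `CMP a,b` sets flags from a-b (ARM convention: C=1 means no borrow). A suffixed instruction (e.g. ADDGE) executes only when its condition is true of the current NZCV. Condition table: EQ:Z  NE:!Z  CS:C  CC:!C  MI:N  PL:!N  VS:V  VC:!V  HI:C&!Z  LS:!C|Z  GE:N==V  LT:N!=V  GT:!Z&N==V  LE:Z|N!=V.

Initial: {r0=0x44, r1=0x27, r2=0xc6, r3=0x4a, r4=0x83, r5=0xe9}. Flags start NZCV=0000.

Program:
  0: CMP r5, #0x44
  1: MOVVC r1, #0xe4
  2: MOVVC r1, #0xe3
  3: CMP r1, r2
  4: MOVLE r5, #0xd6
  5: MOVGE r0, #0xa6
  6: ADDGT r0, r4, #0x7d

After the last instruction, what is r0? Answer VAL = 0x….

0: ✓ CMP  NZCV=1010
1: ✓ MOVVC  r1←0xe4
2: ✓ MOVVC  r1←0xe3
3: ✓ CMP  NZCV=0010
4: · MOVLE
5: ✓ MOVGE  r0←0xa6
6: ✓ ADDGT  r0←0x00

VAL = 0x00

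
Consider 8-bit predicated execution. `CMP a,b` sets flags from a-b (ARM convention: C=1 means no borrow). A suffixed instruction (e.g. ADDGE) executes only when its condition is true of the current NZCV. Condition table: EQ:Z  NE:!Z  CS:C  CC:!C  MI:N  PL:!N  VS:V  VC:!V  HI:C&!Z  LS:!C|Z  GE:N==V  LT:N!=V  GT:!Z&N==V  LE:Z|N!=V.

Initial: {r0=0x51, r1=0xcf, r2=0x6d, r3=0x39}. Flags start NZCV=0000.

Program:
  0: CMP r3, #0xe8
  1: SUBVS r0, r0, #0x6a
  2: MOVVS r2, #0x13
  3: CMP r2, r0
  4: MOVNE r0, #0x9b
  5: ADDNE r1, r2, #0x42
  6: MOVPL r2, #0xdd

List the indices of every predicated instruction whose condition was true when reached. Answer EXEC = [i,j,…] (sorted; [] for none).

0: ✓ CMP  NZCV=0000
1: · SUBVS
2: · MOVVS
3: ✓ CMP  NZCV=0010
4: ✓ MOVNE  r0←0x9b
5: ✓ ADDNE  r1←0xaf
6: ✓ MOVPL  r2←0xdd

EXEC = [4,5,6]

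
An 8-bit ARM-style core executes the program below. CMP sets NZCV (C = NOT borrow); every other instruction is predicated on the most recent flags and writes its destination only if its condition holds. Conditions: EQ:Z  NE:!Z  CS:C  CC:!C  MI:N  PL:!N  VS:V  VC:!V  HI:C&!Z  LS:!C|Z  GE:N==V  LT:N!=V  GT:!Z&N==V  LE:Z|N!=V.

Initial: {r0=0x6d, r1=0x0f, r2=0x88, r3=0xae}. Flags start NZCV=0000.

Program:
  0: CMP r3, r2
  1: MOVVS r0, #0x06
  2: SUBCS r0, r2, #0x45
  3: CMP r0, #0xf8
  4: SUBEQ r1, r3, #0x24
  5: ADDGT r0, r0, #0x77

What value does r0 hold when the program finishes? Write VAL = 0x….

[0] flags=0010 → (cmp)
[1] flags=0010 VS?F → skip
[2] flags=0010 CS?T → r0=0x43
[3] flags=0000 → (cmp)
[4] flags=0000 EQ?F → skip
[5] flags=0000 GT?T → r0=0xba

VAL = 0xba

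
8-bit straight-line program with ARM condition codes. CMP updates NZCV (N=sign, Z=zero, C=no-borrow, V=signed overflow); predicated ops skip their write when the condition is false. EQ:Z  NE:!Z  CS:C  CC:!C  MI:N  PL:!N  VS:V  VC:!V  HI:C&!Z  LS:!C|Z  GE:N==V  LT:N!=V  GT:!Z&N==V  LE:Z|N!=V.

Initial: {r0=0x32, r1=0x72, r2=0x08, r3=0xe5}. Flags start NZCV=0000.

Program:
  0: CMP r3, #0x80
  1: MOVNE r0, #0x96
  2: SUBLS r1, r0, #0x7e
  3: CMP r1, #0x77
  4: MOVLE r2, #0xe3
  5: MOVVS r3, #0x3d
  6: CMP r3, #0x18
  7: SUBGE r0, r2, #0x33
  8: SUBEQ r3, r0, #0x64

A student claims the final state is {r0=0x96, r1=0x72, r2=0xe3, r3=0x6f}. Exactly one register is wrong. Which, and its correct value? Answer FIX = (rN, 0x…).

FIX = (r3, 0xe5)

[0] flags=0010 → (cmp)
[1] flags=0010 NE?T → r0=0x96
[2] flags=0010 LS?F → skip
[3] flags=1000 → (cmp)
[4] flags=1000 LE?T → r2=0xe3
[5] flags=1000 VS?F → skip
[6] flags=1010 → (cmp)
[7] flags=1010 GE?F → skip
[8] flags=1010 EQ?F → skip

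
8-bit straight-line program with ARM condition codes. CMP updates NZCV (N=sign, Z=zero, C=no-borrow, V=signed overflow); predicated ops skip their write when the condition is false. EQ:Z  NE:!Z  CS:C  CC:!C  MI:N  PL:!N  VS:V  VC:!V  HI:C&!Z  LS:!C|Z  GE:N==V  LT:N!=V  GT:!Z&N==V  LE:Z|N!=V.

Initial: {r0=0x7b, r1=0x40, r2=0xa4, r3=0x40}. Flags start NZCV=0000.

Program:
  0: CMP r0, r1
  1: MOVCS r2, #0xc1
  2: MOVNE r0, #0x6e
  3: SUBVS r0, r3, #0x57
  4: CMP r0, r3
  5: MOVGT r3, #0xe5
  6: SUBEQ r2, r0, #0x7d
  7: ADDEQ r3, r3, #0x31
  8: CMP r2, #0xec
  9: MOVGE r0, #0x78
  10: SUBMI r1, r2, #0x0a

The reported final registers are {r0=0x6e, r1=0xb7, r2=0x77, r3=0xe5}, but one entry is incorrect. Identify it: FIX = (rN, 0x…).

0: ✓ CMP  NZCV=0010
1: ✓ MOVCS  r2←0xc1
2: ✓ MOVNE  r0←0x6e
3: · SUBVS
4: ✓ CMP  NZCV=0010
5: ✓ MOVGT  r3←0xe5
6: · SUBEQ
7: · ADDEQ
8: ✓ CMP  NZCV=1000
9: · MOVGE
10: ✓ SUBMI  r1←0xb7

FIX = (r2, 0xc1)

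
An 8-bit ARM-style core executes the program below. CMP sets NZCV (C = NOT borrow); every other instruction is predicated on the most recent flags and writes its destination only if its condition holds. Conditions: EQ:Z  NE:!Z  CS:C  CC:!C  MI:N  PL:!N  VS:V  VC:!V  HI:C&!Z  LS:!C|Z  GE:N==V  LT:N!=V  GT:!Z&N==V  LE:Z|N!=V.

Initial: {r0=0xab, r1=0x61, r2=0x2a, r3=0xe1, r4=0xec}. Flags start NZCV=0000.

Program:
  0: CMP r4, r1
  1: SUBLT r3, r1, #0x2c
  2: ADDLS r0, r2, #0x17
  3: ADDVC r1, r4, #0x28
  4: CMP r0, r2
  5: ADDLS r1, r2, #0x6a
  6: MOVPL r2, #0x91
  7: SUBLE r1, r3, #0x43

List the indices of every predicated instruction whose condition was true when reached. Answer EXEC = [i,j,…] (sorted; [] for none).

[0] flags=1010 → (cmp)
[1] flags=1010 LT?T → r3=0x35
[2] flags=1010 LS?F → skip
[3] flags=1010 VC?T → r1=0x14
[4] flags=1010 → (cmp)
[5] flags=1010 LS?F → skip
[6] flags=1010 PL?F → skip
[7] flags=1010 LE?T → r1=0xf2

EXEC = [1,3,7]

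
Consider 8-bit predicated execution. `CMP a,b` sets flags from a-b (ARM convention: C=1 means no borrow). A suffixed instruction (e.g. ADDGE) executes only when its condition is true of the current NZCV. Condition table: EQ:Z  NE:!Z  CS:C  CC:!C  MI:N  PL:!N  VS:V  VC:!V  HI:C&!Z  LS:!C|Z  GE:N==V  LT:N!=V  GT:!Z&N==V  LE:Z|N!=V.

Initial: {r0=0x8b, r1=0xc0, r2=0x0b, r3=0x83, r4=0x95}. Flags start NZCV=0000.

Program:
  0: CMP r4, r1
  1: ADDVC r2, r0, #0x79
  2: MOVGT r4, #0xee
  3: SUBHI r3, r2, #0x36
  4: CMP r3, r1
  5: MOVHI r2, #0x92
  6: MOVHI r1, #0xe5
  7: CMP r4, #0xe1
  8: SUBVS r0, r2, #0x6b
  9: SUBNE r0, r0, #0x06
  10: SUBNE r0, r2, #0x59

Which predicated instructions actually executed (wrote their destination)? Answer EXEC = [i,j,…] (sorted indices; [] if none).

EXEC = [1,9,10]

0: ✓ CMP  NZCV=1000
1: ✓ ADDVC  r2←0x04
2: · MOVGT
3: · SUBHI
4: ✓ CMP  NZCV=1000
5: · MOVHI
6: · MOVHI
7: ✓ CMP  NZCV=1000
8: · SUBVS
9: ✓ SUBNE  r0←0x85
10: ✓ SUBNE  r0←0xab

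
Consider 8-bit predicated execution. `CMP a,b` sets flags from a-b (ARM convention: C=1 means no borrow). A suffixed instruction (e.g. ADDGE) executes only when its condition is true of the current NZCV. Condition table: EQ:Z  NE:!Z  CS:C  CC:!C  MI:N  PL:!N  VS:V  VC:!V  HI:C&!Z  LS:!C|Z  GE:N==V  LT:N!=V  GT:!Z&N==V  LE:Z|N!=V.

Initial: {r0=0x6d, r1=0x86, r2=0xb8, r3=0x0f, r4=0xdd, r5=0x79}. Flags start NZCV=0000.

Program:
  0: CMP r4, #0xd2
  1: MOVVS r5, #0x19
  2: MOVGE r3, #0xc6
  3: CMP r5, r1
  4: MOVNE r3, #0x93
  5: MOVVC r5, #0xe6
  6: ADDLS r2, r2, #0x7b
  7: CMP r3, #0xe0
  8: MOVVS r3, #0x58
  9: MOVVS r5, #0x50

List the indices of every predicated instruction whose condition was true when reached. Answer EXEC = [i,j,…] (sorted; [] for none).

0: ✓ CMP  NZCV=0010
1: · MOVVS
2: ✓ MOVGE  r3←0xc6
3: ✓ CMP  NZCV=1001
4: ✓ MOVNE  r3←0x93
5: · MOVVC
6: ✓ ADDLS  r2←0x33
7: ✓ CMP  NZCV=1000
8: · MOVVS
9: · MOVVS

EXEC = [2,4,6]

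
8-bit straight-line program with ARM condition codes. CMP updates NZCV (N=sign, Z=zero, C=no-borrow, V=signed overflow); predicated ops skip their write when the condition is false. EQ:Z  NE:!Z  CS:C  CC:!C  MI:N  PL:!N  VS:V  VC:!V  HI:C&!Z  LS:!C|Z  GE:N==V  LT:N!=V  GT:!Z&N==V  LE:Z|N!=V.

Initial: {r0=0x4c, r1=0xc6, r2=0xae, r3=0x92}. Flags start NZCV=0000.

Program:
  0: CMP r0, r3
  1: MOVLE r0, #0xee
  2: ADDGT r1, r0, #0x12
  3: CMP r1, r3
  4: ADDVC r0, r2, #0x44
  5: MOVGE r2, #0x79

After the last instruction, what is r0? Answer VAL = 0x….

0: ✓ CMP  NZCV=1001
1: · MOVLE
2: ✓ ADDGT  r1←0x5e
3: ✓ CMP  NZCV=1001
4: · ADDVC
5: ✓ MOVGE  r2←0x79

VAL = 0x4c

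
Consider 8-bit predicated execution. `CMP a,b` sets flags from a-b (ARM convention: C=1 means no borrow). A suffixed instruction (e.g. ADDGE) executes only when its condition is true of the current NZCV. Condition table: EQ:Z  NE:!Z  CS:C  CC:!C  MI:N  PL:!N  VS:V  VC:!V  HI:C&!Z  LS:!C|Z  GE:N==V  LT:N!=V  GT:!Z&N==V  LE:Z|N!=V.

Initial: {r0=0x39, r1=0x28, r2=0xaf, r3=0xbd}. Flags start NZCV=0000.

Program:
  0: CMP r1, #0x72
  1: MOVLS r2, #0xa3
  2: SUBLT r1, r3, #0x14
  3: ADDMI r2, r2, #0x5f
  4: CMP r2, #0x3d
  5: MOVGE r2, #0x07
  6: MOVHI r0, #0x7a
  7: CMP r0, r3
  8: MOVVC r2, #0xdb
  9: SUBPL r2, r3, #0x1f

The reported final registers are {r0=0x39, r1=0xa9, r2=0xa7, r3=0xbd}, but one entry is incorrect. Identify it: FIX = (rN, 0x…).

FIX = (r2, 0x9e)

[0] flags=1000 → (cmp)
[1] flags=1000 LS?T → r2=0xa3
[2] flags=1000 LT?T → r1=0xa9
[3] flags=1000 MI?T → r2=0x02
[4] flags=1000 → (cmp)
[5] flags=1000 GE?F → skip
[6] flags=1000 HI?F → skip
[7] flags=0000 → (cmp)
[8] flags=0000 VC?T → r2=0xdb
[9] flags=0000 PL?T → r2=0x9e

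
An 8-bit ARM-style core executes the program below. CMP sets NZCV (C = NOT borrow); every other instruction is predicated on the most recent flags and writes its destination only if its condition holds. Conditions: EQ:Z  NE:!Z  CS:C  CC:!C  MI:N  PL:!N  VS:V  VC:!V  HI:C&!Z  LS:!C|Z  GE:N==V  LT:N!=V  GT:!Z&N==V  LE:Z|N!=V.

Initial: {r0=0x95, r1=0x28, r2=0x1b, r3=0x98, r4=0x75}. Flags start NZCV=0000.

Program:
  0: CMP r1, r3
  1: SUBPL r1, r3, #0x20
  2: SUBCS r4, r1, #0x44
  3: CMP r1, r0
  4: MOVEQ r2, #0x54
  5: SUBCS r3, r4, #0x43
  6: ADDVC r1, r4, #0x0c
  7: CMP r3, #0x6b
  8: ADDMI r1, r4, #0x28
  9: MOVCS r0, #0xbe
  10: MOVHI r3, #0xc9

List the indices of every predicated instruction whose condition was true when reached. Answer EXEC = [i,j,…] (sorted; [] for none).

[0] flags=1001 → (cmp)
[1] flags=1001 PL?F → skip
[2] flags=1001 CS?F → skip
[3] flags=1001 → (cmp)
[4] flags=1001 EQ?F → skip
[5] flags=1001 CS?F → skip
[6] flags=1001 VC?F → skip
[7] flags=0011 → (cmp)
[8] flags=0011 MI?F → skip
[9] flags=0011 CS?T → r0=0xbe
[10] flags=0011 HI?T → r3=0xc9

EXEC = [9,10]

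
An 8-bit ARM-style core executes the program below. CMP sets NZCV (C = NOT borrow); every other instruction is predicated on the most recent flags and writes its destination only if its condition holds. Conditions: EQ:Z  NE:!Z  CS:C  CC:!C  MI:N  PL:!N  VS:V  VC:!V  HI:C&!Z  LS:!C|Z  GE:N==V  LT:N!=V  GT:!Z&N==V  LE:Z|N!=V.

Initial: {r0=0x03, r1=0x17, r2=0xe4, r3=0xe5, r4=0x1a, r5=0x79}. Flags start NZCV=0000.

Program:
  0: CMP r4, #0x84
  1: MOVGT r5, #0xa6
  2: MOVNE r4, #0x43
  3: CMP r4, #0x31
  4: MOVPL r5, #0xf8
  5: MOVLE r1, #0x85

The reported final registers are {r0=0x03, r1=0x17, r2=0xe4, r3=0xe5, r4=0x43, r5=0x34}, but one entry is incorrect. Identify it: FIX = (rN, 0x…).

[0] flags=1001 → (cmp)
[1] flags=1001 GT?T → r5=0xa6
[2] flags=1001 NE?T → r4=0x43
[3] flags=0010 → (cmp)
[4] flags=0010 PL?T → r5=0xf8
[5] flags=0010 LE?F → skip

FIX = (r5, 0xf8)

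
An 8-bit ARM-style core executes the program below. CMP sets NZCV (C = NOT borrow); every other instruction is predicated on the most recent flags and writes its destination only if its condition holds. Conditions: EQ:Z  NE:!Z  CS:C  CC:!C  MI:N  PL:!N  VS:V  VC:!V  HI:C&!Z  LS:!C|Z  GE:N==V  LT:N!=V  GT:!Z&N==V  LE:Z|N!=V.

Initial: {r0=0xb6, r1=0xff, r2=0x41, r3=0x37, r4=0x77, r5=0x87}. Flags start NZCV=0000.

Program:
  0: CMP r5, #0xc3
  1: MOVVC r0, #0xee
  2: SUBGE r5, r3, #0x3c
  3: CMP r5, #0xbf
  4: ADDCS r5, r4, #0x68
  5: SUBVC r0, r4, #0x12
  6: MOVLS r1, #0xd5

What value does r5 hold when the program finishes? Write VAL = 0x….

VAL = 0x87

[0] flags=1000 → (cmp)
[1] flags=1000 VC?T → r0=0xee
[2] flags=1000 GE?F → skip
[3] flags=1000 → (cmp)
[4] flags=1000 CS?F → skip
[5] flags=1000 VC?T → r0=0x65
[6] flags=1000 LS?T → r1=0xd5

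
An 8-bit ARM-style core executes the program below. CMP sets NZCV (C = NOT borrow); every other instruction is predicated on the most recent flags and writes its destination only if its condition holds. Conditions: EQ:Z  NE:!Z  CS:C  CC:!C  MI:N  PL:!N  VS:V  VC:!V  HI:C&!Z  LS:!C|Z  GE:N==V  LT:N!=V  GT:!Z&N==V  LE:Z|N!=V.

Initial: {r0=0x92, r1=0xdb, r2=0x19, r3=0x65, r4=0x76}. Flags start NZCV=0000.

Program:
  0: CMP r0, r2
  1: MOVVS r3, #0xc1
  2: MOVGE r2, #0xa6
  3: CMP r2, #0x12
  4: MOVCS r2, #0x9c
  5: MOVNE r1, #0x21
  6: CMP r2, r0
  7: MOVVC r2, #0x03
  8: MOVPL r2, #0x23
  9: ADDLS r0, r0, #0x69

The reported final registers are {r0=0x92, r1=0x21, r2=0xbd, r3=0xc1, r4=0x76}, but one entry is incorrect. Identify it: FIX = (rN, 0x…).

FIX = (r2, 0x23)

[0] flags=0011 → (cmp)
[1] flags=0011 VS?T → r3=0xc1
[2] flags=0011 GE?F → skip
[3] flags=0010 → (cmp)
[4] flags=0010 CS?T → r2=0x9c
[5] flags=0010 NE?T → r1=0x21
[6] flags=0010 → (cmp)
[7] flags=0010 VC?T → r2=0x03
[8] flags=0010 PL?T → r2=0x23
[9] flags=0010 LS?F → skip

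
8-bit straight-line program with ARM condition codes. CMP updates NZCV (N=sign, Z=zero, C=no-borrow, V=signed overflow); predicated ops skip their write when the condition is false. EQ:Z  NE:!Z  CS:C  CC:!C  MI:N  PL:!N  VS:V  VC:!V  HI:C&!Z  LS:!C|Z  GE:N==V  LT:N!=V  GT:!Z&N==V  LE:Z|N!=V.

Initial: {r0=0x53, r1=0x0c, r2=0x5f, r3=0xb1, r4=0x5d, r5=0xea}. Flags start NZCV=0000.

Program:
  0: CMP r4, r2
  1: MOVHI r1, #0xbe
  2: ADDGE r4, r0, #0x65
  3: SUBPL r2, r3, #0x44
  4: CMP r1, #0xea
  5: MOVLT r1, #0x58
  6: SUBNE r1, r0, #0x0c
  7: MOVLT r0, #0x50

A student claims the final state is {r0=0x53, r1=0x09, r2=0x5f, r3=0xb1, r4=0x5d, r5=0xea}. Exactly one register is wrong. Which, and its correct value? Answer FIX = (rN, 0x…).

[0] flags=1000 → (cmp)
[1] flags=1000 HI?F → skip
[2] flags=1000 GE?F → skip
[3] flags=1000 PL?F → skip
[4] flags=0000 → (cmp)
[5] flags=0000 LT?F → skip
[6] flags=0000 NE?T → r1=0x47
[7] flags=0000 LT?F → skip

FIX = (r1, 0x47)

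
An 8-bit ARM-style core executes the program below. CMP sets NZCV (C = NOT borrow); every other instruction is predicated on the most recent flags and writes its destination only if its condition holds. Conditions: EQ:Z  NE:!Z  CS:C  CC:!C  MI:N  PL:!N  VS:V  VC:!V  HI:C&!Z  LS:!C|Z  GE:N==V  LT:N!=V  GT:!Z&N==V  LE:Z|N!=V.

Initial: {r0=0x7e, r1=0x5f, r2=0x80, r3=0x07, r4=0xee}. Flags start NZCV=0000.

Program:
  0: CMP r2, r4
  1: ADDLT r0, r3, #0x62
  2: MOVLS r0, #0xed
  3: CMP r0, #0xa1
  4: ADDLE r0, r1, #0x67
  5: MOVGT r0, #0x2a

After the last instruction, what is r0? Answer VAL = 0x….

VAL = 0x2a

0: ✓ CMP  NZCV=1000
1: ✓ ADDLT  r0←0x69
2: ✓ MOVLS  r0←0xed
3: ✓ CMP  NZCV=0010
4: · ADDLE
5: ✓ MOVGT  r0←0x2a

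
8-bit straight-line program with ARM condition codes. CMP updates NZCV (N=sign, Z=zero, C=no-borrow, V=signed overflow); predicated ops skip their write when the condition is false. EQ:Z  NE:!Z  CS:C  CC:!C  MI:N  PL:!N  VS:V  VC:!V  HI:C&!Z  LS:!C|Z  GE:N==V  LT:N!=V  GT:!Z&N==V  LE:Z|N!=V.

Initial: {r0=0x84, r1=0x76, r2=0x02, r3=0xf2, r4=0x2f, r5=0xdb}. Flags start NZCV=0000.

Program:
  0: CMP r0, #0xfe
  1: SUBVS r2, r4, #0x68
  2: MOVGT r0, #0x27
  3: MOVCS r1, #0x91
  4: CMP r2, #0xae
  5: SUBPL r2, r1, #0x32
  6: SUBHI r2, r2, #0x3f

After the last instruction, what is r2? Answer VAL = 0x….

0: ✓ CMP  NZCV=1000
1: · SUBVS
2: · MOVGT
3: · MOVCS
4: ✓ CMP  NZCV=0000
5: ✓ SUBPL  r2←0x44
6: · SUBHI

VAL = 0x44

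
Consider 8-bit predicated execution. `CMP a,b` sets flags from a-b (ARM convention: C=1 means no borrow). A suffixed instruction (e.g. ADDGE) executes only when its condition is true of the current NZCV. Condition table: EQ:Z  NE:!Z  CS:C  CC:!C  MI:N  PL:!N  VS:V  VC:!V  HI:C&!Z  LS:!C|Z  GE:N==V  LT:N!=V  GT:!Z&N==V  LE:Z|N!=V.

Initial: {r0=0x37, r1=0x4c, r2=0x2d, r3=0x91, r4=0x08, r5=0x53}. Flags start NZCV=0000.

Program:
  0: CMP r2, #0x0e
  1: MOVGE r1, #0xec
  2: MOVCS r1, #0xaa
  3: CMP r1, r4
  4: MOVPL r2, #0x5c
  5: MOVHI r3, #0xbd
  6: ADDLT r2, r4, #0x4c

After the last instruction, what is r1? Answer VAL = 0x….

[0] flags=0010 → (cmp)
[1] flags=0010 GE?T → r1=0xec
[2] flags=0010 CS?T → r1=0xaa
[3] flags=1010 → (cmp)
[4] flags=1010 PL?F → skip
[5] flags=1010 HI?T → r3=0xbd
[6] flags=1010 LT?T → r2=0x54

VAL = 0xaa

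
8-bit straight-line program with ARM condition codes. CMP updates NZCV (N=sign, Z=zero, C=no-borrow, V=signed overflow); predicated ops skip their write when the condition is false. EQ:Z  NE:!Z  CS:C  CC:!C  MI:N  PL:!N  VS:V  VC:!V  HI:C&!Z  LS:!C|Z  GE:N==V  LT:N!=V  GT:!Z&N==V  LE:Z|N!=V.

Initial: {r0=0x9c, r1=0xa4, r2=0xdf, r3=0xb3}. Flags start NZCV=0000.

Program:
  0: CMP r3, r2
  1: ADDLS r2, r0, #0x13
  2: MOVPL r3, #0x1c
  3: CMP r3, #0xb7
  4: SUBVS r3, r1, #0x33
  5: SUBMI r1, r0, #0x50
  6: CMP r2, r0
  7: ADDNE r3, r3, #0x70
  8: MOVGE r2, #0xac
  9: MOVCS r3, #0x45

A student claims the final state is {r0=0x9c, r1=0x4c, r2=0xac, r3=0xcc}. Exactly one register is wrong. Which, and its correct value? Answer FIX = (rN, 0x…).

[0] flags=1000 → (cmp)
[1] flags=1000 LS?T → r2=0xaf
[2] flags=1000 PL?F → skip
[3] flags=1000 → (cmp)
[4] flags=1000 VS?F → skip
[5] flags=1000 MI?T → r1=0x4c
[6] flags=0010 → (cmp)
[7] flags=0010 NE?T → r3=0x23
[8] flags=0010 GE?T → r2=0xac
[9] flags=0010 CS?T → r3=0x45

FIX = (r3, 0x45)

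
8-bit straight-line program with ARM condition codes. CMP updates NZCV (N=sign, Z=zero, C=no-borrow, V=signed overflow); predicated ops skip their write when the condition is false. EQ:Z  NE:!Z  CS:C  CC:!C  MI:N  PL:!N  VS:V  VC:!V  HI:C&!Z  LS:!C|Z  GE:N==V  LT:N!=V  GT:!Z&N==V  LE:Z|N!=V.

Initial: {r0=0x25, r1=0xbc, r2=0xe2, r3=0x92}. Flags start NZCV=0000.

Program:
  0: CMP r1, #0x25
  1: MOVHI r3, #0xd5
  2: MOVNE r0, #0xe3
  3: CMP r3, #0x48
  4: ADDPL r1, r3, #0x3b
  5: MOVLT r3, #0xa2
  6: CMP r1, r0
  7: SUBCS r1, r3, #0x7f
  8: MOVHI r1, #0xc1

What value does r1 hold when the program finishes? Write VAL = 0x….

VAL = 0xbc

0: ✓ CMP  NZCV=1010
1: ✓ MOVHI  r3←0xd5
2: ✓ MOVNE  r0←0xe3
3: ✓ CMP  NZCV=1010
4: · ADDPL
5: ✓ MOVLT  r3←0xa2
6: ✓ CMP  NZCV=1000
7: · SUBCS
8: · MOVHI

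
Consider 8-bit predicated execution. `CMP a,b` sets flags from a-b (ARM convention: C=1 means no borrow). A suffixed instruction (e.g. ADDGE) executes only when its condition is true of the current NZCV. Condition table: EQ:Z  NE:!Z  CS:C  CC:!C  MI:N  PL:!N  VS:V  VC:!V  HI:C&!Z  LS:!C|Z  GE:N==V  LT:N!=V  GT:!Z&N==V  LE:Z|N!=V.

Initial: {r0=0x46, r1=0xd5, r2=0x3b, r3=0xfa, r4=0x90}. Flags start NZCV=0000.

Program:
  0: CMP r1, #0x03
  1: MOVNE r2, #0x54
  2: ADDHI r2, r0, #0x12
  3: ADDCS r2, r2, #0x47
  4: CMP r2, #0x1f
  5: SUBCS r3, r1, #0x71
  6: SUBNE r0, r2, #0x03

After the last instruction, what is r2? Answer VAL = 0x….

VAL = 0x9f

[0] flags=1010 → (cmp)
[1] flags=1010 NE?T → r2=0x54
[2] flags=1010 HI?T → r2=0x58
[3] flags=1010 CS?T → r2=0x9f
[4] flags=1010 → (cmp)
[5] flags=1010 CS?T → r3=0x64
[6] flags=1010 NE?T → r0=0x9c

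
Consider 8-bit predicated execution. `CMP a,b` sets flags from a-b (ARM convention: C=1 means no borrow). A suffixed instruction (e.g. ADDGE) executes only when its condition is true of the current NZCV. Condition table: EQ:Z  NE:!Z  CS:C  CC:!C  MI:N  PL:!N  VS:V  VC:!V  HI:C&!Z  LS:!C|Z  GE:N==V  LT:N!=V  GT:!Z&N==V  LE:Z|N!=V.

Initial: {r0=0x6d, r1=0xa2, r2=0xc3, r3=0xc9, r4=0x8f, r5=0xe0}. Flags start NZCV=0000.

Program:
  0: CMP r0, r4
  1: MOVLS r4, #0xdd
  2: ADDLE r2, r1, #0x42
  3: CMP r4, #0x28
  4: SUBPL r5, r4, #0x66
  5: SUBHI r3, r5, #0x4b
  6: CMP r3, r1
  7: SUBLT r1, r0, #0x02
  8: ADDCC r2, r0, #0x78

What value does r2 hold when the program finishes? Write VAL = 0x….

[0] flags=1001 → (cmp)
[1] flags=1001 LS?T → r4=0xdd
[2] flags=1001 LE?F → skip
[3] flags=1010 → (cmp)
[4] flags=1010 PL?F → skip
[5] flags=1010 HI?T → r3=0x95
[6] flags=1000 → (cmp)
[7] flags=1000 LT?T → r1=0x6b
[8] flags=1000 CC?T → r2=0xe5

VAL = 0xe5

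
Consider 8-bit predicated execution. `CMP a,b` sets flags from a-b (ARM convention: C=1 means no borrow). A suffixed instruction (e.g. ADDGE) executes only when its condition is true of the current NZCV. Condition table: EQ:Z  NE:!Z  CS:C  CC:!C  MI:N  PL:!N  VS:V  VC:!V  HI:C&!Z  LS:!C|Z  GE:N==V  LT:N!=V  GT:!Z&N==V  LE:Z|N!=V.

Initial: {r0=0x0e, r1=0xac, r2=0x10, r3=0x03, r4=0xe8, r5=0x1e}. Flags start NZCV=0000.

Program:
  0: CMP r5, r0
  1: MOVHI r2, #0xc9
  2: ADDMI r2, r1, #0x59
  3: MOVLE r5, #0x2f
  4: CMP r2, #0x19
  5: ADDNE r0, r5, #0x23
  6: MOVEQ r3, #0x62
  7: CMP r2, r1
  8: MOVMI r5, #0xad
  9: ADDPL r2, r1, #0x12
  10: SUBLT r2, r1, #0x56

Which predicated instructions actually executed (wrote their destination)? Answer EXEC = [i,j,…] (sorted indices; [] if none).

EXEC = [1,5,9]

[0] flags=0010 → (cmp)
[1] flags=0010 HI?T → r2=0xc9
[2] flags=0010 MI?F → skip
[3] flags=0010 LE?F → skip
[4] flags=1010 → (cmp)
[5] flags=1010 NE?T → r0=0x41
[6] flags=1010 EQ?F → skip
[7] flags=0010 → (cmp)
[8] flags=0010 MI?F → skip
[9] flags=0010 PL?T → r2=0xbe
[10] flags=0010 LT?F → skip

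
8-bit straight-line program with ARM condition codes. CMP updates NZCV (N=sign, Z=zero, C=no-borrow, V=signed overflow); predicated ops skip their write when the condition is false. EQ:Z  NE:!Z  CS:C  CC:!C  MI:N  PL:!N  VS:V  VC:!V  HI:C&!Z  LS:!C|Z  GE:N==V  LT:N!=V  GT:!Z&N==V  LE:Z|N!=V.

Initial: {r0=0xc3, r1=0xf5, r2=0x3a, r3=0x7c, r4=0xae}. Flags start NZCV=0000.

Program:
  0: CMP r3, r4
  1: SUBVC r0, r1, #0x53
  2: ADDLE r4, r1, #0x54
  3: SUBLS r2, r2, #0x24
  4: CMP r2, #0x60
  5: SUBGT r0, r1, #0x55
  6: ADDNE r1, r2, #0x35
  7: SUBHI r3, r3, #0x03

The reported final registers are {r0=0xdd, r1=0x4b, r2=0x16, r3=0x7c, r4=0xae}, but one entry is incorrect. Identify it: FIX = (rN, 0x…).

FIX = (r0, 0xc3)

[0] flags=1001 → (cmp)
[1] flags=1001 VC?F → skip
[2] flags=1001 LE?F → skip
[3] flags=1001 LS?T → r2=0x16
[4] flags=1000 → (cmp)
[5] flags=1000 GT?F → skip
[6] flags=1000 NE?T → r1=0x4b
[7] flags=1000 HI?F → skip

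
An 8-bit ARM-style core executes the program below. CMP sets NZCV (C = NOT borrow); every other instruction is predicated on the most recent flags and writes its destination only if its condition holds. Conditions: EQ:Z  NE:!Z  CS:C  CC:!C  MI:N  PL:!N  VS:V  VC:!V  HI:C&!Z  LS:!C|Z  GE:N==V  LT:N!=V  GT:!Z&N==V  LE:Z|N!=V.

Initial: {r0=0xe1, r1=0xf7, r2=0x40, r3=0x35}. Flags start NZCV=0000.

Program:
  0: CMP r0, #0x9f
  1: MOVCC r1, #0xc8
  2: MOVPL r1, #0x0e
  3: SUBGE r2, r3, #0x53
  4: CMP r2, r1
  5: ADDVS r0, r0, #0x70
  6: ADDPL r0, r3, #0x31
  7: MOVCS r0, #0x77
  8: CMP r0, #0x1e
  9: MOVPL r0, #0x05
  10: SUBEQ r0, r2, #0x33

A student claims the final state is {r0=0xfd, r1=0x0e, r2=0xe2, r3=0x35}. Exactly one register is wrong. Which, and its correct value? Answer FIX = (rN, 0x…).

FIX = (r0, 0x05)

0: ✓ CMP  NZCV=0010
1: · MOVCC
2: ✓ MOVPL  r1←0x0e
3: ✓ SUBGE  r2←0xe2
4: ✓ CMP  NZCV=1010
5: · ADDVS
6: · ADDPL
7: ✓ MOVCS  r0←0x77
8: ✓ CMP  NZCV=0010
9: ✓ MOVPL  r0←0x05
10: · SUBEQ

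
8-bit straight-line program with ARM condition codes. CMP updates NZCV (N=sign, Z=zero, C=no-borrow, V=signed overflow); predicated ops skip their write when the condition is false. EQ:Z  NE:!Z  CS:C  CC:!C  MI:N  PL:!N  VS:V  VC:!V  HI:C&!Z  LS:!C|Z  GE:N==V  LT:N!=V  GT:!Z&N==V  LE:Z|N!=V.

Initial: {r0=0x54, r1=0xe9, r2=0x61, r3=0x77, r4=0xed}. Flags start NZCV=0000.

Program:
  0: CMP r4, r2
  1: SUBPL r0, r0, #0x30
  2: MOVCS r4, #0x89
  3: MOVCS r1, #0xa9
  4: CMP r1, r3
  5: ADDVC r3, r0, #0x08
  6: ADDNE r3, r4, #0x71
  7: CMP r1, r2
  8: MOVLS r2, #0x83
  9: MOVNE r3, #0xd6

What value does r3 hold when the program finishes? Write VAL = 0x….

VAL = 0xd6

[0] flags=1010 → (cmp)
[1] flags=1010 PL?F → skip
[2] flags=1010 CS?T → r4=0x89
[3] flags=1010 CS?T → r1=0xa9
[4] flags=0011 → (cmp)
[5] flags=0011 VC?F → skip
[6] flags=0011 NE?T → r3=0xfa
[7] flags=0011 → (cmp)
[8] flags=0011 LS?F → skip
[9] flags=0011 NE?T → r3=0xd6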